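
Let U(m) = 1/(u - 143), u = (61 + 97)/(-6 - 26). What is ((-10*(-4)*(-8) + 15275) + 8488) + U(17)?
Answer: 55489565/2367 ≈ 23443.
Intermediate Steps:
u = -79/16 (u = 158/(-32) = 158*(-1/32) = -79/16 ≈ -4.9375)
U(m) = -16/2367 (U(m) = 1/(-79/16 - 143) = 1/(-2367/16) = -16/2367)
((-10*(-4)*(-8) + 15275) + 8488) + U(17) = ((-10*(-4)*(-8) + 15275) + 8488) - 16/2367 = ((40*(-8) + 15275) + 8488) - 16/2367 = ((-320 + 15275) + 8488) - 16/2367 = (14955 + 8488) - 16/2367 = 23443 - 16/2367 = 55489565/2367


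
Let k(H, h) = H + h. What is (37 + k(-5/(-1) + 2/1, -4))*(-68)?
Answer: -2720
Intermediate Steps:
(37 + k(-5/(-1) + 2/1, -4))*(-68) = (37 + ((-5/(-1) + 2/1) - 4))*(-68) = (37 + ((-5*(-1) + 2*1) - 4))*(-68) = (37 + ((5 + 2) - 4))*(-68) = (37 + (7 - 4))*(-68) = (37 + 3)*(-68) = 40*(-68) = -2720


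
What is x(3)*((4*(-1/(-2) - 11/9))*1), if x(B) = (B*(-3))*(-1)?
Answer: -26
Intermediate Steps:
x(B) = 3*B (x(B) = -3*B*(-1) = 3*B)
x(3)*((4*(-1/(-2) - 11/9))*1) = (3*3)*((4*(-1/(-2) - 11/9))*1) = 9*((4*(-1*(-½) - 11*⅑))*1) = 9*((4*(½ - 11/9))*1) = 9*((4*(-13/18))*1) = 9*(-26/9*1) = 9*(-26/9) = -26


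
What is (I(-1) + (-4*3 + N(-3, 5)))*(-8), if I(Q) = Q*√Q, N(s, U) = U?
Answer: 56 + 8*I ≈ 56.0 + 8.0*I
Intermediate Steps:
I(Q) = Q^(3/2)
(I(-1) + (-4*3 + N(-3, 5)))*(-8) = ((-1)^(3/2) + (-4*3 + 5))*(-8) = (-I + (-12 + 5))*(-8) = (-I - 7)*(-8) = (-7 - I)*(-8) = 56 + 8*I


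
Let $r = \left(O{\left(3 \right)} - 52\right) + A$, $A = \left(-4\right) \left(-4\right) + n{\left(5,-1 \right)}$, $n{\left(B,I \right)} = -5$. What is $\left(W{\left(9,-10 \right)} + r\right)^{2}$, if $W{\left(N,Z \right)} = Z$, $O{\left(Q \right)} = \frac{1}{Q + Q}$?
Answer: $\frac{93025}{36} \approx 2584.0$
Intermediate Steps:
$O{\left(Q \right)} = \frac{1}{2 Q}$
$A = 11$ ($A = \left(-4\right) \left(-4\right) - 5 = 16 - 5 = 11$)
$r = - \frac{245}{6}$ ($r = \left(\frac{1}{2 \cdot 3} - 52\right) + 11 = \left(\frac{1}{2} \cdot \frac{1}{3} - 52\right) + 11 = \left(\frac{1}{6} - 52\right) + 11 = - \frac{311}{6} + 11 = - \frac{245}{6} \approx -40.833$)
$\left(W{\left(9,-10 \right)} + r\right)^{2} = \left(-10 - \frac{245}{6}\right)^{2} = \left(- \frac{305}{6}\right)^{2} = \frac{93025}{36}$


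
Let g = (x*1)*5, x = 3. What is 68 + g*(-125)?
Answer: -1807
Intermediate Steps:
g = 15 (g = (3*1)*5 = 3*5 = 15)
68 + g*(-125) = 68 + 15*(-125) = 68 - 1875 = -1807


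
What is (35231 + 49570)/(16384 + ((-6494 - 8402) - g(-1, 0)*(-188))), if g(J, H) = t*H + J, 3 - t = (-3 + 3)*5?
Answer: 84801/1300 ≈ 65.232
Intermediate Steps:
t = 3 (t = 3 - (-3 + 3)*5 = 3 - 0*5 = 3 - 1*0 = 3 + 0 = 3)
g(J, H) = J + 3*H (g(J, H) = 3*H + J = J + 3*H)
(35231 + 49570)/(16384 + ((-6494 - 8402) - g(-1, 0)*(-188))) = (35231 + 49570)/(16384 + ((-6494 - 8402) - (-1 + 3*0)*(-188))) = 84801/(16384 + (-14896 - (-1 + 0)*(-188))) = 84801/(16384 + (-14896 - (-1)*(-188))) = 84801/(16384 + (-14896 - 1*188)) = 84801/(16384 + (-14896 - 188)) = 84801/(16384 - 15084) = 84801/1300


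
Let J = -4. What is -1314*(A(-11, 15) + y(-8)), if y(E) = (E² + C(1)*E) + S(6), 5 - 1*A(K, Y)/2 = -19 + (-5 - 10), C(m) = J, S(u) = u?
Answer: -236520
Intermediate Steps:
C(m) = -4
A(K, Y) = 78 (A(K, Y) = 10 - 2*(-19 + (-5 - 10)) = 10 - 2*(-19 - 15) = 10 - 2*(-34) = 10 + 68 = 78)
y(E) = 6 + E² - 4*E (y(E) = (E² - 4*E) + 6 = 6 + E² - 4*E)
-1314*(A(-11, 15) + y(-8)) = -1314*(78 + (6 + (-8)² - 4*(-8))) = -1314*(78 + (6 + 64 + 32)) = -1314*(78 + 102) = -1314*180 = -236520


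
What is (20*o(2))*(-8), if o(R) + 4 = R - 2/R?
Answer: 480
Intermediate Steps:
o(R) = -4 + R - 2/R (o(R) = -4 + (R - 2/R) = -4 + R - 2/R)
(20*o(2))*(-8) = (20*(-4 + 2 - 2/2))*(-8) = (20*(-4 + 2 - 2*½))*(-8) = (20*(-4 + 2 - 1))*(-8) = (20*(-3))*(-8) = -60*(-8) = 480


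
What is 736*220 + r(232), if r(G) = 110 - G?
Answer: 161798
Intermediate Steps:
736*220 + r(232) = 736*220 + (110 - 1*232) = 161920 + (110 - 232) = 161920 - 122 = 161798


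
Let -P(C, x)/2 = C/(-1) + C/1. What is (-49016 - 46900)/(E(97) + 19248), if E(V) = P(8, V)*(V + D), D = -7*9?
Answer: -7993/1604 ≈ -4.9832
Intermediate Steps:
P(C, x) = 0 (P(C, x) = -2*(C/(-1) + C/1) = -2*(C*(-1) + C*1) = -2*(-C + C) = -2*0 = 0)
D = -63
E(V) = 0 (E(V) = 0*(V - 63) = 0*(-63 + V) = 0)
(-49016 - 46900)/(E(97) + 19248) = (-49016 - 46900)/(0 + 19248) = -95916/19248 = -95916*1/19248 = -7993/1604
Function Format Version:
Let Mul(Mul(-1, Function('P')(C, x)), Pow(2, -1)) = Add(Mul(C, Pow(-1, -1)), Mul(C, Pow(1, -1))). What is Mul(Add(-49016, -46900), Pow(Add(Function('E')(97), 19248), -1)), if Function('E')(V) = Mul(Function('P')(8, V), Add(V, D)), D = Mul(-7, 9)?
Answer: Rational(-7993, 1604) ≈ -4.9832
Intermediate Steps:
Function('P')(C, x) = 0 (Function('P')(C, x) = Mul(-2, Add(Mul(C, Pow(-1, -1)), Mul(C, Pow(1, -1)))) = Mul(-2, Add(Mul(C, -1), Mul(C, 1))) = Mul(-2, Add(Mul(-1, C), C)) = Mul(-2, 0) = 0)
D = -63
Function('E')(V) = 0 (Function('E')(V) = Mul(0, Add(V, -63)) = Mul(0, Add(-63, V)) = 0)
Mul(Add(-49016, -46900), Pow(Add(Function('E')(97), 19248), -1)) = Mul(Add(-49016, -46900), Pow(Add(0, 19248), -1)) = Mul(-95916, Pow(19248, -1)) = Mul(-95916, Rational(1, 19248)) = Rational(-7993, 1604)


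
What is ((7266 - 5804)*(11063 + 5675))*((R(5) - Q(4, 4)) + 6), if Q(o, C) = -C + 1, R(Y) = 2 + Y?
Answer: 391535296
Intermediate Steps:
Q(o, C) = 1 - C
((7266 - 5804)*(11063 + 5675))*((R(5) - Q(4, 4)) + 6) = ((7266 - 5804)*(11063 + 5675))*(((2 + 5) - (1 - 1*4)) + 6) = (1462*16738)*((7 - (1 - 4)) + 6) = 24470956*((7 - 1*(-3)) + 6) = 24470956*((7 + 3) + 6) = 24470956*(10 + 6) = 24470956*16 = 391535296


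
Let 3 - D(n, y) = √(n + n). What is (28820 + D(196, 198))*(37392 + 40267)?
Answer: 2238365357 - 1087226*√2 ≈ 2.2368e+9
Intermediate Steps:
D(n, y) = 3 - √2*√n (D(n, y) = 3 - √(n + n) = 3 - √(2*n) = 3 - √2*√n)
(28820 + D(196, 198))*(37392 + 40267) = (28820 + (3 - √2*√196))*(37392 + 40267) = (28820 + (3 - 1*√2*14))*77659 = (28820 + (3 - 14*√2))*77659 = (28823 - 14*√2)*77659 = 2238365357 - 1087226*√2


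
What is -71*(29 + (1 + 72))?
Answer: -7242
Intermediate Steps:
-71*(29 + (1 + 72)) = -71*(29 + 73) = -71*102 = -7242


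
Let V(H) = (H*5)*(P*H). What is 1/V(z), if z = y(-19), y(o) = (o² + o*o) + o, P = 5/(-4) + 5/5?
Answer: -4/2471045 ≈ -1.6187e-6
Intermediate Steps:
P = -¼ (P = 5*(-¼) + 5*(⅕) = -5/4 + 1 = -¼ ≈ -0.25000)
y(o) = o + 2*o² (y(o) = (o² + o²) + o = 2*o² + o = o + 2*o²)
z = 703 (z = -19*(1 + 2*(-19)) = -19*(1 - 38) = -19*(-37) = 703)
V(H) = -5*H²/4 (V(H) = (H*5)*(-H/4) = (5*H)*(-H/4) = -5*H²/4)
1/V(z) = 1/(-5/4*703²) = 1/(-5/4*494209) = 1/(-2471045/4) = -4/2471045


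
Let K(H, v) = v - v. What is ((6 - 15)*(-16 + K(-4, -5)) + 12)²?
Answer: 24336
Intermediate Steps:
K(H, v) = 0
((6 - 15)*(-16 + K(-4, -5)) + 12)² = ((6 - 15)*(-16 + 0) + 12)² = (-9*(-16) + 12)² = (144 + 12)² = 156² = 24336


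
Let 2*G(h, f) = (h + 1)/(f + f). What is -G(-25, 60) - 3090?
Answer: -30899/10 ≈ -3089.9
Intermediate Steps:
G(h, f) = (1 + h)/(4*f) (G(h, f) = ((h + 1)/(f + f))/2 = ((1 + h)/((2*f)))/2 = ((1 + h)*(1/(2*f)))/2 = ((1 + h)/(2*f))/2 = (1 + h)/(4*f))
-G(-25, 60) - 3090 = -(1 - 25)/(4*60) - 3090 = -(-24)/(4*60) - 3090 = -1*(-⅒) - 3090 = ⅒ - 3090 = -30899/10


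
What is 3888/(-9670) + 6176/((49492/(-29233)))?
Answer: -218255414032/59823455 ≈ -3648.3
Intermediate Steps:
3888/(-9670) + 6176/((49492/(-29233))) = 3888*(-1/9670) + 6176/((49492*(-1/29233))) = -1944/4835 + 6176/(-49492/29233) = -1944/4835 + 6176*(-29233/49492) = -1944/4835 - 45135752/12373 = -218255414032/59823455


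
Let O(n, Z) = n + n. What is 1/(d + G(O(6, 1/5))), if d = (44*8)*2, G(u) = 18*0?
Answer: 1/704 ≈ 0.0014205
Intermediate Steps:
O(n, Z) = 2*n
G(u) = 0
d = 704 (d = 352*2 = 704)
1/(d + G(O(6, 1/5))) = 1/(704 + 0) = 1/704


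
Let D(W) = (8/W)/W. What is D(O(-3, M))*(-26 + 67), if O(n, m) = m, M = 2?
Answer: 82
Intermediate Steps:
D(W) = 8/W²
D(O(-3, M))*(-26 + 67) = (8/2²)*(-26 + 67) = (8*(¼))*41 = 2*41 = 82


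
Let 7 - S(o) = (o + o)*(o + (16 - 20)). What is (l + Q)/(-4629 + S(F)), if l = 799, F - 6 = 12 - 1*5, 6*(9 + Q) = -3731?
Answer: -1009/29136 ≈ -0.034631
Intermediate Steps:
Q = -3785/6 (Q = -9 + (⅙)*(-3731) = -9 - 3731/6 = -3785/6 ≈ -630.83)
F = 13 (F = 6 + (12 - 1*5) = 6 + (12 - 5) = 6 + 7 = 13)
S(o) = 7 - 2*o*(-4 + o) (S(o) = 7 - (o + o)*(o + (16 - 20)) = 7 - 2*o*(o - 4) = 7 - 2*o*(-4 + o))
(l + Q)/(-4629 + S(F)) = (799 - 3785/6)/(-4629 + (7 - 2*13² + 8*13)) = 1009/(6*(-4629 + (7 - 2*169 + 104))) = 1009/(6*(-4629 + (7 - 338 + 104))) = 1009/(6*(-4629 - 227)) = (1009/6)/(-4856) = (1009/6)*(-1/4856) = -1009/29136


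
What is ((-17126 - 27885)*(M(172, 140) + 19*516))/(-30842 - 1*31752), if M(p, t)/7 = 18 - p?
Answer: 196382993/31297 ≈ 6274.8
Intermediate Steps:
M(p, t) = 126 - 7*p (M(p, t) = 7*(18 - p) = 126 - 7*p)
((-17126 - 27885)*(M(172, 140) + 19*516))/(-30842 - 1*31752) = ((-17126 - 27885)*((126 - 7*172) + 19*516))/(-30842 - 1*31752) = (-45011*((126 - 1204) + 9804))/(-30842 - 31752) = -45011*(-1078 + 9804)/(-62594) = -45011*8726*(-1/62594) = -392765986*(-1/62594) = 196382993/31297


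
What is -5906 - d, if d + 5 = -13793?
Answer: 7892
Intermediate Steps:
d = -13798 (d = -5 - 13793 = -13798)
-5906 - d = -5906 - 1*(-13798) = -5906 + 13798 = 7892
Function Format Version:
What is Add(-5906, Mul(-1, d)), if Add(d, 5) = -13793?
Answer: 7892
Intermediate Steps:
d = -13798 (d = Add(-5, -13793) = -13798)
Add(-5906, Mul(-1, d)) = Add(-5906, Mul(-1, -13798)) = Add(-5906, 13798) = 7892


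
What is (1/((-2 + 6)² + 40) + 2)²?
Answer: 12769/3136 ≈ 4.0717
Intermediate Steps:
(1/((-2 + 6)² + 40) + 2)² = (1/(4² + 40) + 2)² = (1/(16 + 40) + 2)² = (1/56 + 2)² = (113/56)² = 12769/3136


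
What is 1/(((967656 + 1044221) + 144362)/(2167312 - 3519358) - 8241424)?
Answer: -1352046/11142786509743 ≈ -1.2134e-7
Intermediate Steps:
1/(((967656 + 1044221) + 144362)/(2167312 - 3519358) - 8241424) = 1/((2011877 + 144362)/(-1352046) - 8241424) = 1/(2156239*(-1/1352046) - 8241424) = 1/(-2156239/1352046 - 8241424) = 1/(-11142786509743/1352046) = -1352046/11142786509743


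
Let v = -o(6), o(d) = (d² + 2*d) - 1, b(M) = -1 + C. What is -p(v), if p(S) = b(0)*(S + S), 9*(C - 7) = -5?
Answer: 4606/9 ≈ 511.78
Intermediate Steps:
C = 58/9 (C = 7 + (⅑)*(-5) = 7 - 5/9 = 58/9 ≈ 6.4444)
b(M) = 49/9 (b(M) = -1 + 58/9 = 49/9)
o(d) = -1 + d² + 2*d
v = -47 (v = -(-1 + 6² + 2*6) = -(-1 + 36 + 12) = -1*47 = -47)
p(S) = 98*S/9 (p(S) = 49*(S + S)/9 = 49*(2*S)/9 = 98*S/9)
-p(v) = -98*(-47)/9 = -1*(-4606/9) = 4606/9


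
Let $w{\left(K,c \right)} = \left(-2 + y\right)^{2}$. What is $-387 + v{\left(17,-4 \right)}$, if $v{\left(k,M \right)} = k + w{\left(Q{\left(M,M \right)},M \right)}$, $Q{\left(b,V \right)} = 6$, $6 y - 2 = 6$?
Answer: $- \frac{3326}{9} \approx -369.56$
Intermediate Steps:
$y = \frac{4}{3}$ ($y = \frac{1}{3} + \frac{1}{6} \cdot 6 = \frac{1}{3} + 1 = \frac{4}{3} \approx 1.3333$)
$w{\left(K,c \right)} = \frac{4}{9}$ ($w{\left(K,c \right)} = \left(-2 + \frac{4}{3}\right)^{2} = \left(- \frac{2}{3}\right)^{2} = \frac{4}{9}$)
$v{\left(k,M \right)} = \frac{4}{9} + k$ ($v{\left(k,M \right)} = k + \frac{4}{9} = \frac{4}{9} + k$)
$-387 + v{\left(17,-4 \right)} = -387 + \left(\frac{4}{9} + 17\right) = -387 + \frac{157}{9} = - \frac{3326}{9}$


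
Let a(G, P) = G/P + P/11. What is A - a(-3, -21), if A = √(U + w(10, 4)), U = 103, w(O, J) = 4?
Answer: 136/77 + √107 ≈ 12.110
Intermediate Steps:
a(G, P) = P/11 + G/P (a(G, P) = G/P + P*(1/11) = G/P + P/11 = P/11 + G/P)
A = √107 (A = √(103 + 4) = √107 ≈ 10.344)
A - a(-3, -21) = √107 - ((1/11)*(-21) - 3/(-21)) = √107 - (-21/11 - 3*(-1/21)) = √107 - (-21/11 + ⅐) = √107 - 1*(-136/77) = √107 + 136/77 = 136/77 + √107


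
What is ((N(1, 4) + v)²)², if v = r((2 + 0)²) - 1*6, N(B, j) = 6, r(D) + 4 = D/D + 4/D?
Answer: 16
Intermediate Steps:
r(D) = -3 + 4/D (r(D) = -4 + (D/D + 4/D) = -4 + (1 + 4/D) = -3 + 4/D)
v = -8 (v = (-3 + 4/((2 + 0)²)) - 1*6 = (-3 + 4/(2²)) - 6 = (-3 + 4/4) - 6 = (-3 + 4*(¼)) - 6 = (-3 + 1) - 6 = -2 - 6 = -8)
((N(1, 4) + v)²)² = ((6 - 8)²)² = ((-2)²)² = 4² = 16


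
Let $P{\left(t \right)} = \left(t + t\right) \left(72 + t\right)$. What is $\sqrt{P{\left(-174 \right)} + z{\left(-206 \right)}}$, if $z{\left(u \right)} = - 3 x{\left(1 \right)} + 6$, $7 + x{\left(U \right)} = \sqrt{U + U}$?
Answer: $\sqrt{35523 - 3 \sqrt{2}} \approx 188.46$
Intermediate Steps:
$x{\left(U \right)} = -7 + \sqrt{2} \sqrt{U}$ ($x{\left(U \right)} = -7 + \sqrt{U + U} = -7 + \sqrt{2 U} = -7 + \sqrt{2} \sqrt{U}$)
$z{\left(u \right)} = 27 - 3 \sqrt{2}$ ($z{\left(u \right)} = - 3 \left(-7 + \sqrt{2} \sqrt{1}\right) + 6 = - 3 \left(-7 + \sqrt{2} \cdot 1\right) + 6 = - 3 \left(-7 + \sqrt{2}\right) + 6 = \left(21 - 3 \sqrt{2}\right) + 6 = 27 - 3 \sqrt{2}$)
$P{\left(t \right)} = 2 t \left(72 + t\right)$
$\sqrt{P{\left(-174 \right)} + z{\left(-206 \right)}} = \sqrt{2 \left(-174\right) \left(72 - 174\right) + \left(27 - 3 \sqrt{2}\right)} = \sqrt{2 \left(-174\right) \left(-102\right) + \left(27 - 3 \sqrt{2}\right)} = \sqrt{35496 + \left(27 - 3 \sqrt{2}\right)} = \sqrt{35523 - 3 \sqrt{2}}$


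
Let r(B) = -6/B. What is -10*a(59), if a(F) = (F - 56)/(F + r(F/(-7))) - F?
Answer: 2076800/3523 ≈ 589.50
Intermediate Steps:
a(F) = -F + (-56 + F)/(F + 42/F) (a(F) = (F - 56)/(F - 6*(-7/F)) - F = (-56 + F)/(F - 6*(-7/F)) - F = (-56 + F)/(F - (-42)/F) - F = (-56 + F)/(F + 42/F) - F = -F + (-56 + F)/(F + 42/F))
-10*a(59) = -590*(-98 + 59 - 1*59**2)/(42 + 59**2) = -590*(-98 + 59 - 1*3481)/(42 + 3481) = -590*(-98 + 59 - 3481)/3523 = -590*(-3520)/3523 = -10*(-207680/3523) = 2076800/3523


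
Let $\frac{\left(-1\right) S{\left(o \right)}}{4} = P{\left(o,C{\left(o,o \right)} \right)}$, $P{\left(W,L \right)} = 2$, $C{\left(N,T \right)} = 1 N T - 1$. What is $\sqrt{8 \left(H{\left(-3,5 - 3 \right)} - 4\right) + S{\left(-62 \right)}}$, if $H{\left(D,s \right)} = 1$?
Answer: $4 i \sqrt{2} \approx 5.6569 i$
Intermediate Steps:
$C{\left(N,T \right)} = -1 + N T$ ($C{\left(N,T \right)} = N T - 1 = -1 + N T$)
$S{\left(o \right)} = -8$ ($S{\left(o \right)} = \left(-4\right) 2 = -8$)
$\sqrt{8 \left(H{\left(-3,5 - 3 \right)} - 4\right) + S{\left(-62 \right)}} = \sqrt{8 \left(1 - 4\right) - 8} = \sqrt{8 \left(-3\right) - 8} = \sqrt{-24 - 8} = \sqrt{-32} = 4 i \sqrt{2}$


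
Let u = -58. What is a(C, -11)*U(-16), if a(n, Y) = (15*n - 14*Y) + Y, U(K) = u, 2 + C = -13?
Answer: 4756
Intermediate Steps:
C = -15 (C = -2 - 13 = -15)
U(K) = -58
a(n, Y) = -13*Y + 15*n (a(n, Y) = (-14*Y + 15*n) + Y = -13*Y + 15*n)
a(C, -11)*U(-16) = (-13*(-11) + 15*(-15))*(-58) = (143 - 225)*(-58) = -82*(-58) = 4756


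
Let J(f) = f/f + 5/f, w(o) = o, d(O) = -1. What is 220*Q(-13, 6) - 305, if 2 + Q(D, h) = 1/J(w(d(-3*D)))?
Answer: -800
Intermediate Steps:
J(f) = 1 + 5/f
Q(D, h) = -9/4 (Q(D, h) = -2 + 1/((5 - 1)/(-1)) = -2 + 1/(-1*4) = -2 + 1/(-4) = -2 - ¼ = -9/4)
220*Q(-13, 6) - 305 = 220*(-9/4) - 305 = -495 - 305 = -800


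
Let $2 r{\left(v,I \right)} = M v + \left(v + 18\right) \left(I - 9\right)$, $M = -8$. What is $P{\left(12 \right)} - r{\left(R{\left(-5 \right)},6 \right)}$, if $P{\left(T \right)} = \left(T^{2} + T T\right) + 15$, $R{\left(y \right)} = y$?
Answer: $\frac{605}{2} \approx 302.5$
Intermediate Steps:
$P{\left(T \right)} = 15 + 2 T^{2}$ ($P{\left(T \right)} = \left(T^{2} + T^{2}\right) + 15 = 2 T^{2} + 15 = 15 + 2 T^{2}$)
$r{\left(v,I \right)} = - 4 v + \frac{\left(-9 + I\right) \left(18 + v\right)}{2}$ ($r{\left(v,I \right)} = \frac{- 8 v + \left(v + 18\right) \left(I - 9\right)}{2} = \frac{- 8 v + \left(18 + v\right) \left(-9 + I\right)}{2} = \frac{- 8 v + \left(-9 + I\right) \left(18 + v\right)}{2} = - 4 v + \frac{\left(-9 + I\right) \left(18 + v\right)}{2}$)
$P{\left(12 \right)} - r{\left(R{\left(-5 \right)},6 \right)} = \left(15 + 2 \cdot 12^{2}\right) - \left(-81 + 9 \cdot 6 - - \frac{85}{2} + \frac{1}{2} \cdot 6 \left(-5\right)\right) = \left(15 + 2 \cdot 144\right) - \left(-81 + 54 + \frac{85}{2} - 15\right) = \left(15 + 288\right) - \frac{1}{2} = 303 - \frac{1}{2} = \frac{605}{2}$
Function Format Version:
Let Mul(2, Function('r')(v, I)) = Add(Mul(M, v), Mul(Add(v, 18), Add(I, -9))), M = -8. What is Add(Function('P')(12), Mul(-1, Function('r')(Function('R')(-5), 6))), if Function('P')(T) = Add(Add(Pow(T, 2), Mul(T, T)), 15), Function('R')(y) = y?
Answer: Rational(605, 2) ≈ 302.50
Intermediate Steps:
Function('P')(T) = Add(15, Mul(2, Pow(T, 2))) (Function('P')(T) = Add(Add(Pow(T, 2), Pow(T, 2)), 15) = Add(Mul(2, Pow(T, 2)), 15) = Add(15, Mul(2, Pow(T, 2))))
Function('r')(v, I) = Add(Mul(-4, v), Mul(Rational(1, 2), Add(-9, I), Add(18, v))) (Function('r')(v, I) = Mul(Rational(1, 2), Add(Mul(-8, v), Mul(Add(v, 18), Add(I, -9)))) = Mul(Rational(1, 2), Add(Mul(-8, v), Mul(Add(18, v), Add(-9, I)))) = Mul(Rational(1, 2), Add(Mul(-8, v), Mul(Add(-9, I), Add(18, v)))) = Add(Mul(-4, v), Mul(Rational(1, 2), Add(-9, I), Add(18, v))))
Add(Function('P')(12), Mul(-1, Function('r')(Function('R')(-5), 6))) = Add(Add(15, Mul(2, Pow(12, 2))), Mul(-1, Add(-81, Mul(9, 6), Mul(Rational(-17, 2), -5), Mul(Rational(1, 2), 6, -5)))) = Add(Add(15, Mul(2, 144)), Mul(-1, Add(-81, 54, Rational(85, 2), -15))) = Add(Add(15, 288), Mul(-1, Rational(1, 2))) = Add(303, Rational(-1, 2)) = Rational(605, 2)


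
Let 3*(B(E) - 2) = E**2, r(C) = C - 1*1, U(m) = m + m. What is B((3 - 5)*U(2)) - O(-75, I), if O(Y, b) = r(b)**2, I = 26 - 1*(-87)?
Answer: -37562/3 ≈ -12521.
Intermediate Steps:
I = 113 (I = 26 + 87 = 113)
U(m) = 2*m
r(C) = -1 + C (r(C) = C - 1 = -1 + C)
O(Y, b) = (-1 + b)**2
B(E) = 2 + E**2/3
B((3 - 5)*U(2)) - O(-75, I) = (2 + ((3 - 5)*(2*2))**2/3) - (-1 + 113)**2 = (2 + (-2*4)**2/3) - 1*112**2 = (2 + (1/3)*(-8)**2) - 1*12544 = (2 + (1/3)*64) - 12544 = (2 + 64/3) - 12544 = 70/3 - 12544 = -37562/3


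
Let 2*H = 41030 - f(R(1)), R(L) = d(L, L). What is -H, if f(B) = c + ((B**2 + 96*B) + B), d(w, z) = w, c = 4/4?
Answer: -40931/2 ≈ -20466.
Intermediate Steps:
c = 1 (c = (1/4)*4 = 1)
R(L) = L
f(B) = 1 + B**2 + 97*B (f(B) = 1 + ((B**2 + 96*B) + B) = 1 + (B**2 + 97*B) = 1 + B**2 + 97*B)
H = 40931/2 (H = (41030 - (1 + 1**2 + 97*1))/2 = (41030 - (1 + 1 + 97))/2 = (41030 - 1*99)/2 = (41030 - 99)/2 = (1/2)*40931 = 40931/2 ≈ 20466.)
-H = -1*40931/2 = -40931/2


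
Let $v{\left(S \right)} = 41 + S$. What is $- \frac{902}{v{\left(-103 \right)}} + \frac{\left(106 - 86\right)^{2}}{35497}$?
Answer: $\frac{16021547}{1100407} \approx 14.56$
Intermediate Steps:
$- \frac{902}{v{\left(-103 \right)}} + \frac{\left(106 - 86\right)^{2}}{35497} = - \frac{902}{41 - 103} + \frac{\left(106 - 86\right)^{2}}{35497} = - \frac{902}{-62} + 20^{2} \cdot \frac{1}{35497} = \left(-902\right) \left(- \frac{1}{62}\right) + 400 \cdot \frac{1}{35497} = \frac{451}{31} + \frac{400}{35497} = \frac{16021547}{1100407}$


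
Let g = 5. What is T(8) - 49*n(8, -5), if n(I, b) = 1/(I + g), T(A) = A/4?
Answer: -23/13 ≈ -1.7692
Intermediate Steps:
T(A) = A/4 (T(A) = A*(¼) = A/4)
n(I, b) = 1/(5 + I) (n(I, b) = 1/(I + 5) = 1/(5 + I))
T(8) - 49*n(8, -5) = (¼)*8 - 49/(5 + 8) = 2 - 49/13 = -23/13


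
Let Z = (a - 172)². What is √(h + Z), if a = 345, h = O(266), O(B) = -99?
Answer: √29830 ≈ 172.71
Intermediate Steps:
h = -99
Z = 29929 (Z = (345 - 172)² = 173² = 29929)
√(h + Z) = √(-99 + 29929) = √29830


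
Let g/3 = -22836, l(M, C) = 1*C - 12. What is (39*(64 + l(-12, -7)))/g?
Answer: -195/7612 ≈ -0.025617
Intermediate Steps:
l(M, C) = -12 + C (l(M, C) = C - 12 = -12 + C)
g = -68508 (g = 3*(-22836) = -68508)
(39*(64 + l(-12, -7)))/g = (39*(64 + (-12 - 7)))/(-68508) = (39*(64 - 19))*(-1/68508) = (39*45)*(-1/68508) = 1755*(-1/68508) = -195/7612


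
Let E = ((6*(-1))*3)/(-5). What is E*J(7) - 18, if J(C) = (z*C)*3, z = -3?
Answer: -1224/5 ≈ -244.80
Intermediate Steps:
J(C) = -9*C (J(C) = -3*C*3 = -9*C)
E = 18/5 (E = -6*3*(-⅕) = -18*(-⅕) = 18/5 ≈ 3.6000)
E*J(7) - 18 = 18*(-9*7)/5 - 18 = (18/5)*(-63) - 18 = -1134/5 - 18 = -1224/5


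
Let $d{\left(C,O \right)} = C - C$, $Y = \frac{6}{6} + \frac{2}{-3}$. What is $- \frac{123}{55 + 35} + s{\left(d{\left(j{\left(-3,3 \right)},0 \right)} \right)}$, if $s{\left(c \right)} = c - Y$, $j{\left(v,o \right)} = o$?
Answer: $- \frac{17}{10} \approx -1.7$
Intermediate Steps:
$Y = \frac{1}{3}$ ($Y = 6 \cdot \frac{1}{6} + 2 \left(- \frac{1}{3}\right) = 1 - \frac{2}{3} = \frac{1}{3} \approx 0.33333$)
$d{\left(C,O \right)} = 0$
$s{\left(c \right)} = - \frac{1}{3} + c$ ($s{\left(c \right)} = c - \frac{1}{3} = - \frac{1}{3} + c$)
$- \frac{123}{55 + 35} + s{\left(d{\left(j{\left(-3,3 \right)},0 \right)} \right)} = - \frac{123}{55 + 35} + \left(- \frac{1}{3} + 0\right) = - \frac{123}{90} - \frac{1}{3} = \left(-123\right) \frac{1}{90} - \frac{1}{3} = - \frac{41}{30} - \frac{1}{3} = - \frac{17}{10}$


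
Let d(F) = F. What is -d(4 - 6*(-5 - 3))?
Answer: -52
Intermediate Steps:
-d(4 - 6*(-5 - 3)) = -(4 - 6*(-5 - 3)) = -(4 - 6*(-8)) = -(4 - 1*(-48)) = -(4 + 48) = -1*52 = -52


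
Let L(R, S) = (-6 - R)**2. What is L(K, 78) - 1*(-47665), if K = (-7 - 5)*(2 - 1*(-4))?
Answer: 52021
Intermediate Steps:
K = -72 (K = -12*(2 + 4) = -12*6 = -72)
L(K, 78) - 1*(-47665) = (6 - 72)**2 - 1*(-47665) = (-66)**2 + 47665 = 4356 + 47665 = 52021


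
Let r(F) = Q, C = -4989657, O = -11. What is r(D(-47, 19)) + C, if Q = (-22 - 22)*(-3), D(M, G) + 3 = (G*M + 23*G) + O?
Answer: -4989525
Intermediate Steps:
D(M, G) = -14 + 23*G + G*M (D(M, G) = -3 + ((G*M + 23*G) - 11) = -3 + ((23*G + G*M) - 11) = -3 + (-11 + 23*G + G*M) = -14 + 23*G + G*M)
Q = 132 (Q = -44*(-3) = 132)
r(F) = 132
r(D(-47, 19)) + C = 132 - 4989657 = -4989525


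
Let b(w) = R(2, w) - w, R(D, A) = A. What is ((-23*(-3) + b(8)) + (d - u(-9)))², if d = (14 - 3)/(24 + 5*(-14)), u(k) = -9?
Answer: 12794929/2116 ≈ 6046.8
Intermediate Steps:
d = -11/46 (d = 11/(24 - 70) = 11/(-46) = 11*(-1/46) = -11/46 ≈ -0.23913)
b(w) = 0 (b(w) = w - w = 0)
((-23*(-3) + b(8)) + (d - u(-9)))² = ((-23*(-3) + 0) + (-11/46 - 1*(-9)))² = ((69 + 0) + (-11/46 + 9))² = (69 + 403/46)² = (3577/46)² = 12794929/2116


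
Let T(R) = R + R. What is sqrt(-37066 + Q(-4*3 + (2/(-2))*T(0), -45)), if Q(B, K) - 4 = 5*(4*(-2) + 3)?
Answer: I*sqrt(37087) ≈ 192.58*I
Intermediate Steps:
T(R) = 2*R
Q(B, K) = -21 (Q(B, K) = 4 + 5*(4*(-2) + 3) = 4 + 5*(-8 + 3) = 4 + 5*(-5) = 4 - 25 = -21)
sqrt(-37066 + Q(-4*3 + (2/(-2))*T(0), -45)) = sqrt(-37066 - 21) = sqrt(-37087) = I*sqrt(37087)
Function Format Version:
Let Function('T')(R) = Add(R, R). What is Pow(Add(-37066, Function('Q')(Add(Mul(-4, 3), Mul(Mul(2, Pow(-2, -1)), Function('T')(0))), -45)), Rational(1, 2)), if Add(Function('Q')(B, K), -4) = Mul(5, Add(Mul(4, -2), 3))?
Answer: Mul(I, Pow(37087, Rational(1, 2))) ≈ Mul(192.58, I)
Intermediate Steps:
Function('T')(R) = Mul(2, R)
Function('Q')(B, K) = -21 (Function('Q')(B, K) = Add(4, Mul(5, Add(Mul(4, -2), 3))) = Add(4, Mul(5, Add(-8, 3))) = Add(4, Mul(5, -5)) = Add(4, -25) = -21)
Pow(Add(-37066, Function('Q')(Add(Mul(-4, 3), Mul(Mul(2, Pow(-2, -1)), Function('T')(0))), -45)), Rational(1, 2)) = Pow(Add(-37066, -21), Rational(1, 2)) = Pow(-37087, Rational(1, 2)) = Mul(I, Pow(37087, Rational(1, 2)))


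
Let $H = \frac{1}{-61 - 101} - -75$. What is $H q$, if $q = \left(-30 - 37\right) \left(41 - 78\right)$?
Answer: $\frac{30117371}{162} \approx 1.8591 \cdot 10^{5}$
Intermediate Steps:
$q = 2479$ ($q = \left(-67\right) \left(-37\right) = 2479$)
$H = \frac{12149}{162}$ ($H = \frac{1}{-162} + 75 = - \frac{1}{162} + 75 = \frac{12149}{162} \approx 74.994$)
$H q = \frac{12149}{162} \cdot 2479 = \frac{30117371}{162}$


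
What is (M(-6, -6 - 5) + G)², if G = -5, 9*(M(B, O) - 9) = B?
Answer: 100/9 ≈ 11.111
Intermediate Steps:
M(B, O) = 9 + B/9
(M(-6, -6 - 5) + G)² = ((9 + (⅑)*(-6)) - 5)² = ((9 - ⅔) - 5)² = (25/3 - 5)² = (10/3)² = 100/9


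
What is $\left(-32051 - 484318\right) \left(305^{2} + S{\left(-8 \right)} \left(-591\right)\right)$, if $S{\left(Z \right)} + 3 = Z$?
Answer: $-51392141094$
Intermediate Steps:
$S{\left(Z \right)} = -3 + Z$
$\left(-32051 - 484318\right) \left(305^{2} + S{\left(-8 \right)} \left(-591\right)\right) = \left(-32051 - 484318\right) \left(305^{2} + \left(-3 - 8\right) \left(-591\right)\right) = - 516369 \left(93025 - -6501\right) = - 516369 \left(93025 + 6501\right) = \left(-516369\right) 99526 = -51392141094$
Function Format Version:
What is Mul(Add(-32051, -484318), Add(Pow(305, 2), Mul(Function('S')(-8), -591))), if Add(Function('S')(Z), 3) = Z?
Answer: -51392141094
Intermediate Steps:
Function('S')(Z) = Add(-3, Z)
Mul(Add(-32051, -484318), Add(Pow(305, 2), Mul(Function('S')(-8), -591))) = Mul(Add(-32051, -484318), Add(Pow(305, 2), Mul(Add(-3, -8), -591))) = Mul(-516369, Add(93025, Mul(-11, -591))) = Mul(-516369, Add(93025, 6501)) = Mul(-516369, 99526) = -51392141094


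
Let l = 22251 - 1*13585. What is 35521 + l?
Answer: 44187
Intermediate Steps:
l = 8666 (l = 22251 - 13585 = 8666)
35521 + l = 35521 + 8666 = 44187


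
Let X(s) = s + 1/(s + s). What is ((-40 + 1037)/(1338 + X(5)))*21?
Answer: 69790/4477 ≈ 15.589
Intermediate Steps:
X(s) = s + 1/(2*s)
((-40 + 1037)/(1338 + X(5)))*21 = ((-40 + 1037)/(1338 + (5 + (½)/5)))*21 = (997/(1338 + (5 + (½)*(⅕))))*21 = (997/(1338 + (5 + ⅒)))*21 = (997/(1338 + 51/10))*21 = (997/(13431/10))*21 = (997*(10/13431))*21 = (9970/13431)*21 = 69790/4477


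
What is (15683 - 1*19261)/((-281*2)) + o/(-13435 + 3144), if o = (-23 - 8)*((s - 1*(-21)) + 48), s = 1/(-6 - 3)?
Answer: 171096211/26025939 ≈ 6.5741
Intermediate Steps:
s = -⅑ (s = 1/(-9) = -⅑ ≈ -0.11111)
o = -19220/9 (o = (-23 - 8)*((-⅑ - 1*(-21)) + 48) = -31*((-⅑ + 21) + 48) = -31*(188/9 + 48) = -31*620/9 = -19220/9 ≈ -2135.6)
(15683 - 1*19261)/((-281*2)) + o/(-13435 + 3144) = (15683 - 1*19261)/((-281*2)) - 19220/(9*(-13435 + 3144)) = (15683 - 19261)/(-562) - 19220/9/(-10291) = -3578*(-1/562) - 19220/9*(-1/10291) = 1789/281 + 19220/92619 = 171096211/26025939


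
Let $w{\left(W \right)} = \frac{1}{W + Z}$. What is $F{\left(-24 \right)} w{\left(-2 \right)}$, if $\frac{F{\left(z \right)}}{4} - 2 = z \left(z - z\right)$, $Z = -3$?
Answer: $- \frac{8}{5} \approx -1.6$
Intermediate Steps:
$w{\left(W \right)} = \frac{1}{-3 + W}$ ($w{\left(W \right)} = \frac{1}{W - 3} = \frac{1}{-3 + W}$)
$F{\left(z \right)} = 8$ ($F{\left(z \right)} = 8 + 4 z \left(z - z\right) = 8 + 4 z 0 = 8 + 4 \cdot 0 = 8 + 0 = 8$)
$F{\left(-24 \right)} w{\left(-2 \right)} = \frac{8}{-3 - 2} = \frac{8}{-5} = 8 \left(- \frac{1}{5}\right) = - \frac{8}{5}$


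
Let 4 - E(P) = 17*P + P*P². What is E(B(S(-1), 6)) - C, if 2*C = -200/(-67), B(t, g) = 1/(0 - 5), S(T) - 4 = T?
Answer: 49542/8375 ≈ 5.9155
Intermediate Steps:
S(T) = 4 + T
B(t, g) = -⅕ (B(t, g) = 1/(-5) = -⅕)
C = 100/67 (C = (-200/(-67))/2 = (-200*(-1/67))/2 = (½)*(200/67) = 100/67 ≈ 1.4925)
E(P) = 4 - P³ - 17*P (E(P) = 4 - (17*P + P*P²) = 4 - (17*P + P³) = 4 - (P³ + 17*P) = 4 + (-P³ - 17*P) = 4 - P³ - 17*P)
E(B(S(-1), 6)) - C = (4 - (-⅕)³ - 17*(-⅕)) - 1*100/67 = (4 - 1*(-1/125) + 17/5) - 100/67 = (4 + 1/125 + 17/5) - 100/67 = 926/125 - 100/67 = 49542/8375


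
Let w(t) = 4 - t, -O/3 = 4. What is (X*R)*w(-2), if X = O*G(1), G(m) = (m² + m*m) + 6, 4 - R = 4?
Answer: 0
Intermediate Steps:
O = -12 (O = -3*4 = -12)
R = 0 (R = 4 - 1*4 = 4 - 4 = 0)
G(m) = 6 + 2*m² (G(m) = (m² + m²) + 6 = 2*m² + 6 = 6 + 2*m²)
X = -96 (X = -12*(6 + 2*1²) = -12*(6 + 2*1) = -12*(6 + 2) = -12*8 = -96)
(X*R)*w(-2) = (-96*0)*(4 - 1*(-2)) = 0*(4 + 2) = 0*6 = 0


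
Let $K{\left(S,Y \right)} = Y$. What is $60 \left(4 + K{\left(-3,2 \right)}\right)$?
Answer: $360$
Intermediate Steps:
$60 \left(4 + K{\left(-3,2 \right)}\right) = 60 \left(4 + 2\right) = 60 \cdot 6 = 360$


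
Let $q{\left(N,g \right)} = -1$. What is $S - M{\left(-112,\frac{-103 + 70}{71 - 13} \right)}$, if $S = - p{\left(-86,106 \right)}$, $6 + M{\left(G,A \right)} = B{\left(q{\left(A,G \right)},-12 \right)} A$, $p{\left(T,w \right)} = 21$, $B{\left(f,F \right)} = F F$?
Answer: $\frac{1941}{29} \approx 66.931$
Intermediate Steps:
$B{\left(f,F \right)} = F^{2}$
$M{\left(G,A \right)} = -6 + 144 A$ ($M{\left(G,A \right)} = -6 + \left(-12\right)^{2} A = -6 + 144 A$)
$S = -21$ ($S = \left(-1\right) 21 = -21$)
$S - M{\left(-112,\frac{-103 + 70}{71 - 13} \right)} = -21 - \left(-6 + 144 \frac{-103 + 70}{71 - 13}\right) = -21 - \left(-6 + 144 \left(- \frac{33}{58}\right)\right) = -21 - \left(-6 - \frac{2376}{29}\right) = -21 - - \frac{2550}{29} = -21 + \frac{2550}{29} = \frac{1941}{29}$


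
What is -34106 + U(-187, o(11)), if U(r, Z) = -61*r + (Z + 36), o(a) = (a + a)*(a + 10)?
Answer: -22201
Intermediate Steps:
o(a) = 2*a*(10 + a) (o(a) = (2*a)*(10 + a) = 2*a*(10 + a))
U(r, Z) = 36 + Z - 61*r (U(r, Z) = -61*r + (36 + Z) = 36 + Z - 61*r)
-34106 + U(-187, o(11)) = -34106 + (36 + 2*11*(10 + 11) - 61*(-187)) = -34106 + (36 + 2*11*21 + 11407) = -34106 + (36 + 462 + 11407) = -34106 + 11905 = -22201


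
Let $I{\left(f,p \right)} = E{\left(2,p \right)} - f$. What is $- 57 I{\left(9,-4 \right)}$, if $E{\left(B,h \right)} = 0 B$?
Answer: $513$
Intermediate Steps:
$E{\left(B,h \right)} = 0$
$I{\left(f,p \right)} = - f$ ($I{\left(f,p \right)} = 0 - f = - f$)
$- 57 I{\left(9,-4 \right)} = - 57 \left(\left(-1\right) 9\right) = \left(-57\right) \left(-9\right) = 513$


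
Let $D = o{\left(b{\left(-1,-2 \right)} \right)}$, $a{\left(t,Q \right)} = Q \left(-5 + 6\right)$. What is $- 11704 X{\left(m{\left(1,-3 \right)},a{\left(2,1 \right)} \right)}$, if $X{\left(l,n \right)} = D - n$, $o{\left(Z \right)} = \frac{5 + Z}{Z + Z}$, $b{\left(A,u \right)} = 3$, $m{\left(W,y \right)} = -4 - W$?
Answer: $- \frac{11704}{3} \approx -3901.3$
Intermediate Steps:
$a{\left(t,Q \right)} = Q$ ($a{\left(t,Q \right)} = Q 1 = Q$)
$o{\left(Z \right)} = \frac{5 + Z}{2 Z}$
$D = \frac{4}{3}$ ($D = \frac{5 + 3}{2 \cdot 3} = \frac{1}{2} \cdot \frac{1}{3} \cdot 8 = \frac{4}{3} \approx 1.3333$)
$X{\left(l,n \right)} = \frac{4}{3} - n$
$- 11704 X{\left(m{\left(1,-3 \right)},a{\left(2,1 \right)} \right)} = - 11704 \left(\frac{4}{3} - 1\right) = \left(-11704\right) \frac{1}{3} = - \frac{11704}{3}$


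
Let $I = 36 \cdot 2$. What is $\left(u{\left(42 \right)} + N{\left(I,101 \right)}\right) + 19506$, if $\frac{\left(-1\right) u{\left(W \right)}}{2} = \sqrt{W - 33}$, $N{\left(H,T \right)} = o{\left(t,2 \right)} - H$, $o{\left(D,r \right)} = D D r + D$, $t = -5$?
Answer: $19473$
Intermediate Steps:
$o{\left(D,r \right)} = D + r D^{2}$ ($o{\left(D,r \right)} = D^{2} r + D = r D^{2} + D = D + r D^{2}$)
$I = 72$
$N{\left(H,T \right)} = 45 - H$ ($N{\left(H,T \right)} = - 5 \left(1 - 10\right) - H = \left(-5\right) \left(-9\right) - H = 45 - H$)
$u{\left(W \right)} = - 2 \sqrt{-33 + W}$ ($u{\left(W \right)} = - 2 \sqrt{W - 33} = - 2 \sqrt{-33 + W}$)
$\left(u{\left(42 \right)} + N{\left(I,101 \right)}\right) + 19506 = \left(- 2 \sqrt{-33 + 42} + \left(45 - 72\right)\right) + 19506 = \left(- 2 \sqrt{9} + \left(45 - 72\right)\right) + 19506 = \left(\left(-2\right) 3 - 27\right) + 19506 = \left(-6 - 27\right) + 19506 = -33 + 19506 = 19473$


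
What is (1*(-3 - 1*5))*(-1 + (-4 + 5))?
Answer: 0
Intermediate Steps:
(1*(-3 - 1*5))*(-1 + (-4 + 5)) = (1*(-3 - 5))*(-1 + 1) = (1*(-8))*0 = -8*0 = 0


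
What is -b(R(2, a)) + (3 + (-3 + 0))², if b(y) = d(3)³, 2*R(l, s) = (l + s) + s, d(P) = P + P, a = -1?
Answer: -216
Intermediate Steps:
d(P) = 2*P
R(l, s) = s + l/2 (R(l, s) = ((l + s) + s)/2 = (l + 2*s)/2 = s + l/2)
b(y) = 216 (b(y) = (2*3)³ = 6³ = 216)
-b(R(2, a)) + (3 + (-3 + 0))² = -1*216 + (3 + (-3 + 0))² = -216 + (3 - 3)² = -216 + 0² = -216 + 0 = -216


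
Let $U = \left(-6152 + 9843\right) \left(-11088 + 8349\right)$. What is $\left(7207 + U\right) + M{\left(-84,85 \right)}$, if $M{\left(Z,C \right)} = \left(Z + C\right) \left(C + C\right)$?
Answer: $-10102272$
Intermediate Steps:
$M{\left(Z,C \right)} = 2 C \left(C + Z\right)$ ($M{\left(Z,C \right)} = \left(C + Z\right) 2 C = 2 C \left(C + Z\right)$)
$U = -10109649$ ($U = 3691 \left(-2739\right) = -10109649$)
$\left(7207 + U\right) + M{\left(-84,85 \right)} = \left(7207 - 10109649\right) + 2 \cdot 85 \left(85 - 84\right) = -10102442 + 2 \cdot 85 \cdot 1 = -10102442 + 170 = -10102272$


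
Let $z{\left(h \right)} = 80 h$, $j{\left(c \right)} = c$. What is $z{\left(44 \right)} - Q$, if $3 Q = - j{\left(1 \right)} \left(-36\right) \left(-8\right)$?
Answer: $3616$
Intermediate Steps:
$Q = -96$ ($Q = \frac{\left(-1\right) 1 \left(-36\right) \left(-8\right)}{3} = \frac{\left(-1\right) \left(\left(-36\right) \left(-8\right)\right)}{3} = \frac{\left(-1\right) 288}{3} = \frac{1}{3} \left(-288\right) = -96$)
$z{\left(44 \right)} - Q = 80 \cdot 44 - -96 = 3520 + 96 = 3616$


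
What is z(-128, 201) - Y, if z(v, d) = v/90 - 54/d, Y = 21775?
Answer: -65656723/3015 ≈ -21777.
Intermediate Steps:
z(v, d) = -54/d + v/90 (z(v, d) = v*(1/90) - 54/d = v/90 - 54/d = -54/d + v/90)
z(-128, 201) - Y = (-54/201 + (1/90)*(-128)) - 1*21775 = (-54*1/201 - 64/45) - 21775 = (-18/67 - 64/45) - 21775 = -5098/3015 - 21775 = -65656723/3015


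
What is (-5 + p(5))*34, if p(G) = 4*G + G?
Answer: 680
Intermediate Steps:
p(G) = 5*G
(-5 + p(5))*34 = (-5 + 5*5)*34 = (-5 + 25)*34 = 20*34 = 680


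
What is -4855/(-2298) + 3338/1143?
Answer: 4406663/875538 ≈ 5.0331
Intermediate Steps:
-4855/(-2298) + 3338/1143 = -4855*(-1/2298) + 3338*(1/1143) = 4855/2298 + 3338/1143 = 4406663/875538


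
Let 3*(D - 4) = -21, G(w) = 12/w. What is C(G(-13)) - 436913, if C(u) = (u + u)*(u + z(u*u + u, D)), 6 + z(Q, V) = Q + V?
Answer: -959857325/2197 ≈ -4.3689e+5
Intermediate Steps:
D = -3 (D = 4 + (⅓)*(-21) = 4 - 7 = -3)
z(Q, V) = -6 + Q + V (z(Q, V) = -6 + (Q + V) = -6 + Q + V)
C(u) = 2*u*(-9 + u² + 2*u) (C(u) = (u + u)*(u + (-6 + (u*u + u) - 3)) = (2*u)*(u + (-6 + (u² + u) - 3)) = (2*u)*(u + (-6 + (u + u²) - 3)) = (2*u)*(u + (-9 + u + u²)) = (2*u)*(-9 + u² + 2*u) = 2*u*(-9 + u² + 2*u))
C(G(-13)) - 436913 = 2*(12/(-13))*(-9 + 12/(-13) + (12/(-13))*(1 + 12/(-13))) - 436913 = 2*(12*(-1/13))*(-9 + 12*(-1/13) + (12*(-1/13))*(1 + 12*(-1/13))) - 436913 = 2*(-12/13)*(-9 - 12/13 - 12*(1 - 12/13)/13) - 436913 = 2*(-12/13)*(-9 - 12/13 - 12/13*1/13) - 436913 = 2*(-12/13)*(-9 - 12/13 - 12/169) - 436913 = 2*(-12/13)*(-1689/169) - 436913 = 40536/2197 - 436913 = -959857325/2197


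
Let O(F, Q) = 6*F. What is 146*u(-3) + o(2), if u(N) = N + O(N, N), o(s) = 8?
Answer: -3058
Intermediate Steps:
u(N) = 7*N (u(N) = N + 6*N = 7*N)
146*u(-3) + o(2) = 146*(7*(-3)) + 8 = 146*(-21) + 8 = -3066 + 8 = -3058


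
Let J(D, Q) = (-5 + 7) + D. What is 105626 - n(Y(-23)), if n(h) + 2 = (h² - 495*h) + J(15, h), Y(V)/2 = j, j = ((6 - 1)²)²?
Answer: -838139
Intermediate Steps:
J(D, Q) = 2 + D
j = 625 (j = (5²)² = 25² = 625)
Y(V) = 1250 (Y(V) = 2*625 = 1250)
n(h) = 15 + h² - 495*h (n(h) = -2 + ((h² - 495*h) + (2 + 15)) = -2 + ((h² - 495*h) + 17) = -2 + (17 + h² - 495*h) = 15 + h² - 495*h)
105626 - n(Y(-23)) = 105626 - (15 + 1250² - 495*1250) = 105626 - (15 + 1562500 - 618750) = 105626 - 1*943765 = 105626 - 943765 = -838139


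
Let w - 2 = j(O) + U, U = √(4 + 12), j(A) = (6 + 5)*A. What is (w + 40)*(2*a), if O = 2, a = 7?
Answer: 952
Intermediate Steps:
j(A) = 11*A
U = 4 (U = √16 = 4)
w = 28 (w = 2 + (11*2 + 4) = 2 + (22 + 4) = 2 + 26 = 28)
(w + 40)*(2*a) = (28 + 40)*(2*7) = 68*14 = 952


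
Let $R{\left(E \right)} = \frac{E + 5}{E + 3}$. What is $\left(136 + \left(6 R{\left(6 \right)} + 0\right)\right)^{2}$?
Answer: $\frac{184900}{9} \approx 20544.0$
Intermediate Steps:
$R{\left(E \right)} = \frac{5 + E}{3 + E}$
$\left(136 + \left(6 R{\left(6 \right)} + 0\right)\right)^{2} = \left(136 + \left(6 \frac{5 + 6}{3 + 6} + 0\right)\right)^{2} = \left(136 + \left(6 \cdot \frac{1}{9} \cdot 11 + 0\right)\right)^{2} = \left(136 + \left(6 \cdot \frac{11}{9} + 0\right)\right)^{2} = \left(136 + \left(\frac{22}{3} + 0\right)\right)^{2} = \left(136 + \frac{22}{3}\right)^{2} = \left(\frac{430}{3}\right)^{2} = \frac{184900}{9}$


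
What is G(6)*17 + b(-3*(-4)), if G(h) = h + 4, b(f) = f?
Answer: 182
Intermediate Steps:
G(h) = 4 + h
G(6)*17 + b(-3*(-4)) = (4 + 6)*17 - 3*(-4) = 10*17 + 12 = 170 + 12 = 182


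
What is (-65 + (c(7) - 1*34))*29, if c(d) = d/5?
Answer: -14152/5 ≈ -2830.4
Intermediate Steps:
c(d) = d/5 (c(d) = d*(1/5) = d/5)
(-65 + (c(7) - 1*34))*29 = (-65 + ((1/5)*7 - 1*34))*29 = (-65 + (7/5 - 34))*29 = (-65 - 163/5)*29 = -488/5*29 = -14152/5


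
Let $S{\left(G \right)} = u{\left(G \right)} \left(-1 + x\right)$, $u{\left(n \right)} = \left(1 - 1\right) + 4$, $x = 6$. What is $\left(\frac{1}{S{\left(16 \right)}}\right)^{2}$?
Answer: $\frac{1}{400} \approx 0.0025$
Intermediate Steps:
$u{\left(n \right)} = 4$ ($u{\left(n \right)} = 0 + 4 = 4$)
$S{\left(G \right)} = 20$ ($S{\left(G \right)} = 4 \left(-1 + 6\right) = 4 \cdot 5 = 20$)
$\left(\frac{1}{S{\left(16 \right)}}\right)^{2} = \left(\frac{1}{20}\right)^{2} = \frac{1}{400}$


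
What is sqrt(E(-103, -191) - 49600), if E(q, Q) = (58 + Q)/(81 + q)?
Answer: I*sqrt(24003474)/22 ≈ 222.7*I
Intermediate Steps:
E(q, Q) = (58 + Q)/(81 + q)
sqrt(E(-103, -191) - 49600) = sqrt((58 - 191)/(81 - 103) - 49600) = sqrt(-133/(-22) - 49600) = sqrt(-1/22*(-133) - 49600) = sqrt(133/22 - 49600) = sqrt(-1091067/22) = I*sqrt(24003474)/22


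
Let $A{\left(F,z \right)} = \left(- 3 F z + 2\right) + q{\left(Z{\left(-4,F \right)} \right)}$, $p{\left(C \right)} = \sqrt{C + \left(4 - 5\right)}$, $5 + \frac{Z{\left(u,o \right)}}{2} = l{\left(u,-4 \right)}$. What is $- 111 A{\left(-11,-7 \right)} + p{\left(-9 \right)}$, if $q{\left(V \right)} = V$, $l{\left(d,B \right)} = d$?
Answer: $27417 + i \sqrt{10} \approx 27417.0 + 3.1623 i$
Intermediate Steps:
$Z{\left(u,o \right)} = -10 + 2 u$
$p{\left(C \right)} = \sqrt{-1 + C}$ ($p{\left(C \right)} = \sqrt{C - 1} = \sqrt{-1 + C}$)
$A{\left(F,z \right)} = -16 - 3 F z$ ($A{\left(F,z \right)} = \left(- 3 F z + 2\right) + \left(-10 + 2 \left(-4\right)\right) = \left(- 3 F z + 2\right) - 18 = \left(2 - 3 F z\right) - 18 = -16 - 3 F z$)
$- 111 A{\left(-11,-7 \right)} + p{\left(-9 \right)} = - 111 \left(-16 - \left(-33\right) \left(-7\right)\right) + \sqrt{-1 - 9} = - 111 \left(-16 - 231\right) + \sqrt{-10} = \left(-111\right) \left(-247\right) + i \sqrt{10} = 27417 + i \sqrt{10}$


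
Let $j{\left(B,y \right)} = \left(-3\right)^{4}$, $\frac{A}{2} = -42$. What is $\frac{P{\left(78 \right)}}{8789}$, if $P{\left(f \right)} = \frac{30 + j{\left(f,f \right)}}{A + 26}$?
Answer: $- \frac{111}{509762} \approx -0.00021775$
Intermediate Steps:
$A = -84$ ($A = 2 \left(-42\right) = -84$)
$j{\left(B,y \right)} = 81$
$P{\left(f \right)} = - \frac{111}{58}$ ($P{\left(f \right)} = \frac{30 + 81}{-84 + 26} = \frac{111}{-58} = 111 \left(- \frac{1}{58}\right) = - \frac{111}{58}$)
$\frac{P{\left(78 \right)}}{8789} = - \frac{111}{58 \cdot 8789} = \left(- \frac{111}{58}\right) \frac{1}{8789} = - \frac{111}{509762}$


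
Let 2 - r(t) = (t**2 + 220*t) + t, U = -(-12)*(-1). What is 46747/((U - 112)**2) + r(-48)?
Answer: 127759803/15376 ≈ 8309.0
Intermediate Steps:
U = -12 (U = -3*4 = -12)
r(t) = 2 - t**2 - 221*t (r(t) = 2 - ((t**2 + 220*t) + t) = 2 - (t**2 + 221*t) = 2 + (-t**2 - 221*t) = 2 - t**2 - 221*t)
46747/((U - 112)**2) + r(-48) = 46747/((-12 - 112)**2) + (2 - 1*(-48)**2 - 221*(-48)) = 46747/((-124)**2) + (2 - 1*2304 + 10608) = 46747/15376 + (2 - 2304 + 10608) = 46747*(1/15376) + 8306 = 46747/15376 + 8306 = 127759803/15376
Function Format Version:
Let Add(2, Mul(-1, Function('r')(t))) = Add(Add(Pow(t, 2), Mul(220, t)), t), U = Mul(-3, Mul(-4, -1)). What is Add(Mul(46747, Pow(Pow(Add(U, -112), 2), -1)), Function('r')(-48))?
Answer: Rational(127759803, 15376) ≈ 8309.0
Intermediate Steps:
U = -12 (U = Mul(-3, 4) = -12)
Function('r')(t) = Add(2, Mul(-1, Pow(t, 2)), Mul(-221, t)) (Function('r')(t) = Add(2, Mul(-1, Add(Add(Pow(t, 2), Mul(220, t)), t))) = Add(2, Mul(-1, Add(Pow(t, 2), Mul(221, t)))) = Add(2, Add(Mul(-1, Pow(t, 2)), Mul(-221, t))) = Add(2, Mul(-1, Pow(t, 2)), Mul(-221, t)))
Add(Mul(46747, Pow(Pow(Add(U, -112), 2), -1)), Function('r')(-48)) = Add(Mul(46747, Pow(Pow(Add(-12, -112), 2), -1)), Add(2, Mul(-1, Pow(-48, 2)), Mul(-221, -48))) = Add(Mul(46747, Pow(Pow(-124, 2), -1)), Add(2, Mul(-1, 2304), 10608)) = Add(Mul(46747, Pow(15376, -1)), Add(2, -2304, 10608)) = Add(Mul(46747, Rational(1, 15376)), 8306) = Add(Rational(46747, 15376), 8306) = Rational(127759803, 15376)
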